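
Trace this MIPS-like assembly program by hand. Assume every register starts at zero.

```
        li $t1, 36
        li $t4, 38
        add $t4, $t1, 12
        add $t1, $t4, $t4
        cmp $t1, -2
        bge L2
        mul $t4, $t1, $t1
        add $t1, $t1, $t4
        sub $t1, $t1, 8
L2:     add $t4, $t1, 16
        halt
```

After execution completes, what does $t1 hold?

li $t1, 36 → $t1=36
li $t4, 38 → $t4=38
add $t4, $t1, 12 → $t4=36+12=48
add $t1, $t4, $t4 → $t1=48+48=96
cmp $t1, -2  (cmp 96,-2)
bge L2: taken
add $t4, $t1, 16 → $t4=96+16=112
halt.

96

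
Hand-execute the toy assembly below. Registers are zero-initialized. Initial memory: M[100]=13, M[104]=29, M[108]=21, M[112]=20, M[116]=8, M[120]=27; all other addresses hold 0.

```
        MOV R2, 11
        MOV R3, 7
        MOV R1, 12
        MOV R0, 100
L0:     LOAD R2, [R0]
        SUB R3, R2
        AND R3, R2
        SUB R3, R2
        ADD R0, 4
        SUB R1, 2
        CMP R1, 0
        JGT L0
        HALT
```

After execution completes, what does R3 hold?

R2=11
R3=7
R1=12
R0=100
R2=M[100]=13
R3=7-13=-6
R3=(-6)&13=8
R3=8-13=-5
R0=100+4=104
R1=12-2=10
CMP R1, 0  (cmp 10,0)
JGT L0: taken
R2=M[104]=29
R3=(-5)-29=-34
R3=(-34)&29=28
R3=28-29=-1
R0=104+4=108
R1=10-2=8
CMP R1, 0  (cmp 8,0)
JGT L0: taken
R2=M[108]=21
R3=(-1)-21=-22
R3=(-22)&21=0
R3=0-21=-21
R0=108+4=112
R1=8-2=6
CMP R1, 0  (cmp 6,0)
JGT L0: taken
R2=M[112]=20
R3=(-21)-20=-41
R3=(-41)&20=20
R3=20-20=0
R0=112+4=116
R1=6-2=4
CMP R1, 0  (cmp 4,0)
JGT L0: taken
R2=M[116]=8
R3=0-8=-8
R3=(-8)&8=8
R3=8-8=0
R0=116+4=120
R1=4-2=2
CMP R1, 0  (cmp 2,0)
JGT L0: taken
R2=M[120]=27
R3=0-27=-27
R3=(-27)&27=1
R3=1-27=-26
R0=120+4=124
R1=2-2=0
CMP R1, 0  (cmp 0,0)
JGT L0: not taken
halt.

-26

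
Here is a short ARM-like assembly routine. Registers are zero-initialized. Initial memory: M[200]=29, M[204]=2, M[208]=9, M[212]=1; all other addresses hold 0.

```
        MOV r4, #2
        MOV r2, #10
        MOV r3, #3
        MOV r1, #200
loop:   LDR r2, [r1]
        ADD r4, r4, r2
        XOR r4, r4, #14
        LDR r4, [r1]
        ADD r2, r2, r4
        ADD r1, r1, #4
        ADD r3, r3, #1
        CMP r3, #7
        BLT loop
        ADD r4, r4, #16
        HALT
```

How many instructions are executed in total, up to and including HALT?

after MOV r4, #2: r4=2
after MOV r2, #10: r2=10
after MOV r3, #3: r3=3
after MOV r1, #200: r1=200
after LDR r2, [r1]: r2=M[200]=29
after ADD r4, r4, r2: r4=2+29=31
after XOR r4, r4, #14: r4=31^14=17
after LDR r4, [r1]: r4=M[200]=29
after ADD r2, r2, r4: r2=29+29=58
after ADD r1, r1, #4: r1=200+4=204
after ADD r3, r3, #1: r3=3+1=4
CMP r3, #7  (cmp 4,7)
BLT loop: taken
after LDR r2, [r1]: r2=M[204]=2
after ADD r4, r4, r2: r4=29+2=31
after XOR r4, r4, #14: r4=31^14=17
after LDR r4, [r1]: r4=M[204]=2
after ADD r2, r2, r4: r2=2+2=4
after ADD r1, r1, #4: r1=204+4=208
after ADD r3, r3, #1: r3=4+1=5
CMP r3, #7  (cmp 5,7)
BLT loop: taken
after LDR r2, [r1]: r2=M[208]=9
after ADD r4, r4, r2: r4=2+9=11
after XOR r4, r4, #14: r4=11^14=5
after LDR r4, [r1]: r4=M[208]=9
after ADD r2, r2, r4: r2=9+9=18
after ADD r1, r1, #4: r1=208+4=212
after ADD r3, r3, #1: r3=5+1=6
CMP r3, #7  (cmp 6,7)
BLT loop: taken
after LDR r2, [r1]: r2=M[212]=1
after ADD r4, r4, r2: r4=9+1=10
after XOR r4, r4, #14: r4=10^14=4
after LDR r4, [r1]: r4=M[212]=1
after ADD r2, r2, r4: r2=1+1=2
after ADD r1, r1, #4: r1=212+4=216
after ADD r3, r3, #1: r3=6+1=7
CMP r3, #7  (cmp 7,7)
BLT loop: not taken
after ADD r4, r4, #16: r4=1+16=17
halt.
Total executed instructions: 42.

42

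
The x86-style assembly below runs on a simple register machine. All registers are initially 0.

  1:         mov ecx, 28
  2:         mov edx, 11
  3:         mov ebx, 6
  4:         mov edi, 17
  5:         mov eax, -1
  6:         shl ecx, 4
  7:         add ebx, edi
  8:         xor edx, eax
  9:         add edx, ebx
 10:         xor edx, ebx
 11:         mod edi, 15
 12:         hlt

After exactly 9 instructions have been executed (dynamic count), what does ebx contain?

23

mov ecx, 28 → ecx=28
mov edx, 11 → edx=11
mov ebx, 6 → ebx=6
mov edi, 17 → edi=17
mov eax, -1 → eax=-1
shl ecx, 4 → ecx=28<<4=448
add ebx, edi → ebx=6+17=23
xor edx, eax → edx=11^(-1)=-12
add edx, ebx → edx=(-12)+23=11
After step 9: ebx = 23.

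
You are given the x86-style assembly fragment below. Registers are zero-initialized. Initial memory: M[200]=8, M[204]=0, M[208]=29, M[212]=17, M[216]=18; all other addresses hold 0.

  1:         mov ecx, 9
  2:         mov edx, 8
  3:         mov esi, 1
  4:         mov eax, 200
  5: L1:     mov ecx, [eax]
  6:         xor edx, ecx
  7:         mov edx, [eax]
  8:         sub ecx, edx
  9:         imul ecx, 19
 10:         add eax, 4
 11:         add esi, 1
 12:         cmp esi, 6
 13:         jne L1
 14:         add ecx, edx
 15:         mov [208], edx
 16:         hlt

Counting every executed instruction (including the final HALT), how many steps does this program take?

52

after mov ecx, 9: ecx=9
after mov edx, 8: edx=8
after mov esi, 1: esi=1
after mov eax, 200: eax=200
after mov ecx, [eax]: ecx=M[200]=8
after xor edx, ecx: edx=8^8=0
after mov edx, [eax]: edx=M[200]=8
after sub ecx, edx: ecx=8-8=0
after imul ecx, 19: ecx=0*19=0
after add eax, 4: eax=200+4=204
after add esi, 1: esi=1+1=2
cmp esi, 6  (cmp 2,6)
jne L1: taken
after mov ecx, [eax]: ecx=M[204]=0
after xor edx, ecx: edx=8^0=8
after mov edx, [eax]: edx=M[204]=0
after sub ecx, edx: ecx=0-0=0
after imul ecx, 19: ecx=0*19=0
after add eax, 4: eax=204+4=208
after add esi, 1: esi=2+1=3
cmp esi, 6  (cmp 3,6)
jne L1: taken
after mov ecx, [eax]: ecx=M[208]=29
after xor edx, ecx: edx=0^29=29
after mov edx, [eax]: edx=M[208]=29
after sub ecx, edx: ecx=29-29=0
after imul ecx, 19: ecx=0*19=0
after add eax, 4: eax=208+4=212
after add esi, 1: esi=3+1=4
cmp esi, 6  (cmp 4,6)
jne L1: taken
after mov ecx, [eax]: ecx=M[212]=17
after xor edx, ecx: edx=29^17=12
after mov edx, [eax]: edx=M[212]=17
after sub ecx, edx: ecx=17-17=0
after imul ecx, 19: ecx=0*19=0
after add eax, 4: eax=212+4=216
after add esi, 1: esi=4+1=5
cmp esi, 6  (cmp 5,6)
jne L1: taken
after mov ecx, [eax]: ecx=M[216]=18
after xor edx, ecx: edx=17^18=3
after mov edx, [eax]: edx=M[216]=18
after sub ecx, edx: ecx=18-18=0
after imul ecx, 19: ecx=0*19=0
after add eax, 4: eax=216+4=220
after add esi, 1: esi=5+1=6
cmp esi, 6  (cmp 6,6)
jne L1: not taken
after add ecx, edx: ecx=0+18=18
mov [208], edx → M[208]=18
halt.
Total executed instructions: 52.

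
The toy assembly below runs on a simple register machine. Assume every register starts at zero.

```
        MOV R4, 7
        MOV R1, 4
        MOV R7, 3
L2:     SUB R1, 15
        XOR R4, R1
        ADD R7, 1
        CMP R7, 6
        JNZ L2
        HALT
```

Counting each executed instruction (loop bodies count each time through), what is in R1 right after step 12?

-26

after MOV R4, 7: R4=7
after MOV R1, 4: R1=4
after MOV R7, 3: R7=3
after SUB R1, 15: R1=4-15=-11
after XOR R4, R1: R4=7^(-11)=-14
after ADD R7, 1: R7=3+1=4
CMP R7, 6  (cmp 4,6)
JNZ L2: taken
after SUB R1, 15: R1=(-11)-15=-26
after XOR R4, R1: R4=(-14)^(-26)=20
after ADD R7, 1: R7=4+1=5
CMP R7, 6  (cmp 5,6)
After step 12: R1 = -26.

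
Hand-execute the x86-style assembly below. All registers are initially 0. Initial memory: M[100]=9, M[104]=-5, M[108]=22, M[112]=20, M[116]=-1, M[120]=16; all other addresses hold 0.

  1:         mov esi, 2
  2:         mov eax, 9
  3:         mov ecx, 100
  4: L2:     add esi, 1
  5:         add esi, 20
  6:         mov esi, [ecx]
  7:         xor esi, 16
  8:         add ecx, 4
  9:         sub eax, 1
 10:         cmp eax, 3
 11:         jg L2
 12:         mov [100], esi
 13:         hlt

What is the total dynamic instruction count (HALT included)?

53

mov esi, 2 → esi=2
mov eax, 9 → eax=9
mov ecx, 100 → ecx=100
add esi, 1 → esi=2+1=3
add esi, 20 → esi=3+20=23
mov esi, [ecx] → esi=M[100]=9
xor esi, 16 → esi=9^16=25
add ecx, 4 → ecx=100+4=104
sub eax, 1 → eax=9-1=8
cmp eax, 3  (cmp 8,3)
jg L2: taken
add esi, 1 → esi=25+1=26
add esi, 20 → esi=26+20=46
mov esi, [ecx] → esi=M[104]=-5
xor esi, 16 → esi=(-5)^16=-21
add ecx, 4 → ecx=104+4=108
sub eax, 1 → eax=8-1=7
cmp eax, 3  (cmp 7,3)
jg L2: taken
add esi, 1 → esi=(-21)+1=-20
add esi, 20 → esi=(-20)+20=0
mov esi, [ecx] → esi=M[108]=22
xor esi, 16 → esi=22^16=6
add ecx, 4 → ecx=108+4=112
sub eax, 1 → eax=7-1=6
cmp eax, 3  (cmp 6,3)
jg L2: taken
add esi, 1 → esi=6+1=7
add esi, 20 → esi=7+20=27
mov esi, [ecx] → esi=M[112]=20
xor esi, 16 → esi=20^16=4
add ecx, 4 → ecx=112+4=116
sub eax, 1 → eax=6-1=5
cmp eax, 3  (cmp 5,3)
jg L2: taken
add esi, 1 → esi=4+1=5
add esi, 20 → esi=5+20=25
mov esi, [ecx] → esi=M[116]=-1
xor esi, 16 → esi=(-1)^16=-17
add ecx, 4 → ecx=116+4=120
sub eax, 1 → eax=5-1=4
cmp eax, 3  (cmp 4,3)
jg L2: taken
add esi, 1 → esi=(-17)+1=-16
add esi, 20 → esi=(-16)+20=4
mov esi, [ecx] → esi=M[120]=16
xor esi, 16 → esi=16^16=0
add ecx, 4 → ecx=120+4=124
sub eax, 1 → eax=4-1=3
cmp eax, 3  (cmp 3,3)
jg L2: not taken
mov [100], esi → M[100]=0
halt.
Total executed instructions: 53.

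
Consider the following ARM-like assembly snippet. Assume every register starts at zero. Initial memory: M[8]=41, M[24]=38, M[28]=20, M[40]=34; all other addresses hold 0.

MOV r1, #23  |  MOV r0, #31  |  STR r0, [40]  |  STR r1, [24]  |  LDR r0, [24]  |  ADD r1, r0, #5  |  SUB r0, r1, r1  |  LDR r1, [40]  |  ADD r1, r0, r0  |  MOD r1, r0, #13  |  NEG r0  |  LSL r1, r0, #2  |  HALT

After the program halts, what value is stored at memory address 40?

r1=23
r0=31
STR r0, [40] → M[40]=31
STR r1, [24] → M[24]=23
r0=M[24]=23
r1=23+5=28
r0=28-28=0
r1=M[40]=31
r1=0+0=0
r1=0%13=0
r0=-(0)=0
r1=0<<2=0
halt.

31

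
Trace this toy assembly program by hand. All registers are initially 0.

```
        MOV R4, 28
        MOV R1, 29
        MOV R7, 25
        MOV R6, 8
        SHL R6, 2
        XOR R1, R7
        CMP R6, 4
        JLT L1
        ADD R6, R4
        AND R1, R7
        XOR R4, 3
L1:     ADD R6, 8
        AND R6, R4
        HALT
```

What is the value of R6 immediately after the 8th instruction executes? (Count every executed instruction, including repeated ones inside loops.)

MOV R4, 28 → R4=28
MOV R1, 29 → R1=29
MOV R7, 25 → R7=25
MOV R6, 8 → R6=8
SHL R6, 2 → R6=8<<2=32
XOR R1, R7 → R1=29^25=4
CMP R6, 4  (cmp 32,4)
JLT L1: not taken
After step 8: R6 = 32.

32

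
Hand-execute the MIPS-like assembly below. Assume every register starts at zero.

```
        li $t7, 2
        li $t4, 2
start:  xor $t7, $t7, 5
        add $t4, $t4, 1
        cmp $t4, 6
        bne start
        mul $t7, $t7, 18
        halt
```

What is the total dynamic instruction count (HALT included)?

$t7=2
$t4=2
$t7=2^5=7
$t4=2+1=3
cmp $t4, 6  (cmp 3,6)
bne start: taken
$t7=7^5=2
$t4=3+1=4
cmp $t4, 6  (cmp 4,6)
bne start: taken
$t7=2^5=7
$t4=4+1=5
cmp $t4, 6  (cmp 5,6)
bne start: taken
$t7=7^5=2
$t4=5+1=6
cmp $t4, 6  (cmp 6,6)
bne start: not taken
$t7=2*18=36
halt.
Total executed instructions: 20.

20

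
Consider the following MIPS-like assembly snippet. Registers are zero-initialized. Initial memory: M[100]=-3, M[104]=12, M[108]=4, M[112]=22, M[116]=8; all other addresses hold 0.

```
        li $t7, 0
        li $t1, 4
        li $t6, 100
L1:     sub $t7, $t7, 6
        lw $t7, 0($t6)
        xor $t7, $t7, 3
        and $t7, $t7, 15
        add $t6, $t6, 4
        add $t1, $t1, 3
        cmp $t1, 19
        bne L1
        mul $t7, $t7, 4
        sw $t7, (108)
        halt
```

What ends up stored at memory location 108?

$t7=0
$t1=4
$t6=100
$t7=0-6=-6
$t7=M[100]=-3
$t7=(-3)^3=-2
$t7=(-2)&15=14
$t6=100+4=104
$t1=4+3=7
cmp $t1, 19  (cmp 7,19)
bne L1: taken
$t7=14-6=8
$t7=M[104]=12
$t7=12^3=15
$t7=15&15=15
$t6=104+4=108
$t1=7+3=10
cmp $t1, 19  (cmp 10,19)
bne L1: taken
$t7=15-6=9
$t7=M[108]=4
$t7=4^3=7
$t7=7&15=7
$t6=108+4=112
$t1=10+3=13
cmp $t1, 19  (cmp 13,19)
bne L1: taken
$t7=7-6=1
$t7=M[112]=22
$t7=22^3=21
$t7=21&15=5
$t6=112+4=116
$t1=13+3=16
cmp $t1, 19  (cmp 16,19)
bne L1: taken
$t7=5-6=-1
$t7=M[116]=8
$t7=8^3=11
$t7=11&15=11
$t6=116+4=120
$t1=16+3=19
cmp $t1, 19  (cmp 19,19)
bne L1: not taken
$t7=11*4=44
sw $t7, (108) → M[108]=44
halt.

44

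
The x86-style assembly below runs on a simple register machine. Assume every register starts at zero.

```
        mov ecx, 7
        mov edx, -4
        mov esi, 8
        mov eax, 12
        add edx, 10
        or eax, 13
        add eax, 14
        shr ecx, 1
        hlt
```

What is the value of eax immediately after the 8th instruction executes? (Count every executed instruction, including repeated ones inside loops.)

27

ecx=7
edx=-4
esi=8
eax=12
edx=(-4)+10=6
eax=12|13=13
eax=13+14=27
ecx=7>>1=3
After step 8: eax = 27.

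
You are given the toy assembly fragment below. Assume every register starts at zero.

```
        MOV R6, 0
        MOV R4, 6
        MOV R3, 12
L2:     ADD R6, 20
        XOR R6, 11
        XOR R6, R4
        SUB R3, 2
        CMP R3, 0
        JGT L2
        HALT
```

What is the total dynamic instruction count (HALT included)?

R6=0
R4=6
R3=12
R6=0+20=20
R6=20^11=31
R6=31^6=25
R3=12-2=10
CMP R3, 0  (cmp 10,0)
JGT L2: taken
R6=25+20=45
R6=45^11=38
R6=38^6=32
R3=10-2=8
CMP R3, 0  (cmp 8,0)
JGT L2: taken
R6=32+20=52
R6=52^11=63
R6=63^6=57
R3=8-2=6
CMP R3, 0  (cmp 6,0)
JGT L2: taken
R6=57+20=77
R6=77^11=70
R6=70^6=64
R3=6-2=4
CMP R3, 0  (cmp 4,0)
JGT L2: taken
R6=64+20=84
R6=84^11=95
R6=95^6=89
R3=4-2=2
CMP R3, 0  (cmp 2,0)
JGT L2: taken
R6=89+20=109
R6=109^11=102
R6=102^6=96
R3=2-2=0
CMP R3, 0  (cmp 0,0)
JGT L2: not taken
halt.
Total executed instructions: 40.

40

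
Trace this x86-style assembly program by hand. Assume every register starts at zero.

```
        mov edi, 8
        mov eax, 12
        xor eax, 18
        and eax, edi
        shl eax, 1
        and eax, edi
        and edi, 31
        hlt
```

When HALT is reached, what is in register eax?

0

after mov edi, 8: edi=8
after mov eax, 12: eax=12
after xor eax, 18: eax=12^18=30
after and eax, edi: eax=30&8=8
after shl eax, 1: eax=8<<1=16
after and eax, edi: eax=16&8=0
after and edi, 31: edi=8&31=8
halt.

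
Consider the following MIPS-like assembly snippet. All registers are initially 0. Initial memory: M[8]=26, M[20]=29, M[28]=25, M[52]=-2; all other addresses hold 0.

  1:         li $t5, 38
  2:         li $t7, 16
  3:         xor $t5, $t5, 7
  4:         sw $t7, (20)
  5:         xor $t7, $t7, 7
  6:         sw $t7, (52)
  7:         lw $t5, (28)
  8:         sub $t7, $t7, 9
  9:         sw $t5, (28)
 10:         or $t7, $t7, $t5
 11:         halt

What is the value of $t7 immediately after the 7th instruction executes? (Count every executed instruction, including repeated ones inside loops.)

23

li $t5, 38 → $t5=38
li $t7, 16 → $t7=16
xor $t5, $t5, 7 → $t5=38^7=33
sw $t7, (20) → M[20]=16
xor $t7, $t7, 7 → $t7=16^7=23
sw $t7, (52) → M[52]=23
lw $t5, (28) → $t5=M[28]=25
After step 7: $t7 = 23.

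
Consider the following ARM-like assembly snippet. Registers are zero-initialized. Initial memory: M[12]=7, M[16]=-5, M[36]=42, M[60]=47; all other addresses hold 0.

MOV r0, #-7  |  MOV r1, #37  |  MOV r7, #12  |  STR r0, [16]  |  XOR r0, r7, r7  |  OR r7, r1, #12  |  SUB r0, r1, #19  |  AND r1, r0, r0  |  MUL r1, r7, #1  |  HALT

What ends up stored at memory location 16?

-7

MOV r0, #-7 → r0=-7
MOV r1, #37 → r1=37
MOV r7, #12 → r7=12
STR r0, [16] → M[16]=-7
XOR r0, r7, r7 → r0=12^12=0
OR r7, r1, #12 → r7=37|12=45
SUB r0, r1, #19 → r0=37-19=18
AND r1, r0, r0 → r1=18&18=18
MUL r1, r7, #1 → r1=45*1=45
halt.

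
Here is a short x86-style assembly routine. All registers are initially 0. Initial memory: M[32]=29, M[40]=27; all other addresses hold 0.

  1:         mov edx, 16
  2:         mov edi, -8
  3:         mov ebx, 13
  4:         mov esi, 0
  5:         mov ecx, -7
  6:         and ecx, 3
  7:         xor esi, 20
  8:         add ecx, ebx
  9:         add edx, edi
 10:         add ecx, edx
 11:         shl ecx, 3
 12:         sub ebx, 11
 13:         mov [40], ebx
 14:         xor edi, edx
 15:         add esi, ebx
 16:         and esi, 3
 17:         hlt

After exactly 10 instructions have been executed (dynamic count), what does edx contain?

edx=16
edi=-8
ebx=13
esi=0
ecx=-7
ecx=(-7)&3=1
esi=0^20=20
ecx=1+13=14
edx=16+(-8)=8
ecx=14+8=22
After step 10: edx = 8.

8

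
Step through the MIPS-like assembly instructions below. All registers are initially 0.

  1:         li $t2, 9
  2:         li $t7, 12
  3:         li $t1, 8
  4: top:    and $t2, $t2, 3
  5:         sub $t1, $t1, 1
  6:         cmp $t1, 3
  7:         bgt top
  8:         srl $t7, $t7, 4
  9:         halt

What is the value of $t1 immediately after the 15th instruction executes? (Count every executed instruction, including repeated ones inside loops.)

5

after li $t2, 9: $t2=9
after li $t7, 12: $t7=12
after li $t1, 8: $t1=8
after and $t2, $t2, 3: $t2=9&3=1
after sub $t1, $t1, 1: $t1=8-1=7
cmp $t1, 3  (cmp 7,3)
bgt top: taken
after and $t2, $t2, 3: $t2=1&3=1
after sub $t1, $t1, 1: $t1=7-1=6
cmp $t1, 3  (cmp 6,3)
bgt top: taken
after and $t2, $t2, 3: $t2=1&3=1
after sub $t1, $t1, 1: $t1=6-1=5
cmp $t1, 3  (cmp 5,3)
bgt top: taken
After step 15: $t1 = 5.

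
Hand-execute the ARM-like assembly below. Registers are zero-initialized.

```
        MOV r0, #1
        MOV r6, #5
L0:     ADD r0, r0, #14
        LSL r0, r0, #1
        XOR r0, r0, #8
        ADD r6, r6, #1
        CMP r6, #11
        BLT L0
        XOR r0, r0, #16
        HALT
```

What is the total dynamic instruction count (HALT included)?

40

r0=1
r6=5
r0=1+14=15
r0=15<<1=30
r0=30^8=22
r6=5+1=6
CMP r6, #11  (cmp 6,11)
BLT L0: taken
r0=22+14=36
r0=36<<1=72
r0=72^8=64
r6=6+1=7
CMP r6, #11  (cmp 7,11)
BLT L0: taken
r0=64+14=78
r0=78<<1=156
r0=156^8=148
r6=7+1=8
CMP r6, #11  (cmp 8,11)
BLT L0: taken
r0=148+14=162
r0=162<<1=324
r0=324^8=332
r6=8+1=9
CMP r6, #11  (cmp 9,11)
BLT L0: taken
r0=332+14=346
r0=346<<1=692
r0=692^8=700
r6=9+1=10
CMP r6, #11  (cmp 10,11)
BLT L0: taken
r0=700+14=714
r0=714<<1=1428
r0=1428^8=1436
r6=10+1=11
CMP r6, #11  (cmp 11,11)
BLT L0: not taken
r0=1436^16=1420
halt.
Total executed instructions: 40.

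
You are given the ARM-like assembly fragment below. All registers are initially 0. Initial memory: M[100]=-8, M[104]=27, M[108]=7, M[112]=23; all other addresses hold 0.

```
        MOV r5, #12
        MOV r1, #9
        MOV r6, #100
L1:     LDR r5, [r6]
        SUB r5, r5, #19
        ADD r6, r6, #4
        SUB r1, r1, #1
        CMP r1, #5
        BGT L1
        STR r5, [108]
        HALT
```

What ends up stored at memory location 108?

4

MOV r5, #12 → r5=12
MOV r1, #9 → r1=9
MOV r6, #100 → r6=100
LDR r5, [r6] → r5=M[100]=-8
SUB r5, r5, #19 → r5=(-8)-19=-27
ADD r6, r6, #4 → r6=100+4=104
SUB r1, r1, #1 → r1=9-1=8
CMP r1, #5  (cmp 8,5)
BGT L1: taken
LDR r5, [r6] → r5=M[104]=27
SUB r5, r5, #19 → r5=27-19=8
ADD r6, r6, #4 → r6=104+4=108
SUB r1, r1, #1 → r1=8-1=7
CMP r1, #5  (cmp 7,5)
BGT L1: taken
LDR r5, [r6] → r5=M[108]=7
SUB r5, r5, #19 → r5=7-19=-12
ADD r6, r6, #4 → r6=108+4=112
SUB r1, r1, #1 → r1=7-1=6
CMP r1, #5  (cmp 6,5)
BGT L1: taken
LDR r5, [r6] → r5=M[112]=23
SUB r5, r5, #19 → r5=23-19=4
ADD r6, r6, #4 → r6=112+4=116
SUB r1, r1, #1 → r1=6-1=5
CMP r1, #5  (cmp 5,5)
BGT L1: not taken
STR r5, [108] → M[108]=4
halt.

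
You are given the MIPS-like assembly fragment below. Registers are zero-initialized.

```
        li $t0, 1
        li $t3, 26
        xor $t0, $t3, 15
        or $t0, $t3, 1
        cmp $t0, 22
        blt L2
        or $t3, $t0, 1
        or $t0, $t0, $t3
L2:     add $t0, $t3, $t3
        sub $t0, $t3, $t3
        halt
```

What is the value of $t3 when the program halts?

after li $t0, 1: $t0=1
after li $t3, 26: $t3=26
after xor $t0, $t3, 15: $t0=26^15=21
after or $t0, $t3, 1: $t0=26|1=27
cmp $t0, 22  (cmp 27,22)
blt L2: not taken
after or $t3, $t0, 1: $t3=27|1=27
after or $t0, $t0, $t3: $t0=27|27=27
after add $t0, $t3, $t3: $t0=27+27=54
after sub $t0, $t3, $t3: $t0=27-27=0
halt.

27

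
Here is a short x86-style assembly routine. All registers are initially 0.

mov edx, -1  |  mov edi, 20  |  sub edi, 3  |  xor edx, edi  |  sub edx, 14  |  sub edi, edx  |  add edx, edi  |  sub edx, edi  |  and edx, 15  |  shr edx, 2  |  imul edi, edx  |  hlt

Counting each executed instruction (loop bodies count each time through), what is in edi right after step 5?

17

mov edx, -1 → edx=-1
mov edi, 20 → edi=20
sub edi, 3 → edi=20-3=17
xor edx, edi → edx=(-1)^17=-18
sub edx, 14 → edx=(-18)-14=-32
After step 5: edi = 17.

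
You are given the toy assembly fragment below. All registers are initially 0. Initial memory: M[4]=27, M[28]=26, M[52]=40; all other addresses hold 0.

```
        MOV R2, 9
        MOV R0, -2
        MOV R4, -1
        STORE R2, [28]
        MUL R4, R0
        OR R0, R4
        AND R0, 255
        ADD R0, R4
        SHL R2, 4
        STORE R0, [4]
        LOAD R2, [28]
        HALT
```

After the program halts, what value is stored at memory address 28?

9

MOV R2, 9 → R2=9
MOV R0, -2 → R0=-2
MOV R4, -1 → R4=-1
STORE R2, [28] → M[28]=9
MUL R4, R0 → R4=(-1)*(-2)=2
OR R0, R4 → R0=(-2)|2=-2
AND R0, 255 → R0=(-2)&255=254
ADD R0, R4 → R0=254+2=256
SHL R2, 4 → R2=9<<4=144
STORE R0, [4] → M[4]=256
LOAD R2, [28] → R2=M[28]=9
halt.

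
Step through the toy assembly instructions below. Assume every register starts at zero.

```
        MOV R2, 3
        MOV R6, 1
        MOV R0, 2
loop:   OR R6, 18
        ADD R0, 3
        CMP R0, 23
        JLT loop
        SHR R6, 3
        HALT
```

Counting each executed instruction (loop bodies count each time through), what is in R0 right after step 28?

after MOV R2, 3: R2=3
after MOV R6, 1: R6=1
after MOV R0, 2: R0=2
after OR R6, 18: R6=1|18=19
after ADD R0, 3: R0=2+3=5
CMP R0, 23  (cmp 5,23)
JLT loop: taken
after OR R6, 18: R6=19|18=19
after ADD R0, 3: R0=5+3=8
CMP R0, 23  (cmp 8,23)
JLT loop: taken
after OR R6, 18: R6=19|18=19
after ADD R0, 3: R0=8+3=11
CMP R0, 23  (cmp 11,23)
JLT loop: taken
after OR R6, 18: R6=19|18=19
after ADD R0, 3: R0=11+3=14
CMP R0, 23  (cmp 14,23)
JLT loop: taken
after OR R6, 18: R6=19|18=19
after ADD R0, 3: R0=14+3=17
CMP R0, 23  (cmp 17,23)
JLT loop: taken
after OR R6, 18: R6=19|18=19
after ADD R0, 3: R0=17+3=20
CMP R0, 23  (cmp 20,23)
JLT loop: taken
after OR R6, 18: R6=19|18=19
After step 28: R0 = 20.

20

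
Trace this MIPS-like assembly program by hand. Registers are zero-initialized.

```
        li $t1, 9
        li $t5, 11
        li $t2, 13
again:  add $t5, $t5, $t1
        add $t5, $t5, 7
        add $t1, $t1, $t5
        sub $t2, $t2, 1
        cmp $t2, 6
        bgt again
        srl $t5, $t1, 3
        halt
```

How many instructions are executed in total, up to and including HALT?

after li $t1, 9: $t1=9
after li $t5, 11: $t5=11
after li $t2, 13: $t2=13
after add $t5, $t5, $t1: $t5=11+9=20
after add $t5, $t5, 7: $t5=20+7=27
after add $t1, $t1, $t5: $t1=9+27=36
after sub $t2, $t2, 1: $t2=13-1=12
cmp $t2, 6  (cmp 12,6)
bgt again: taken
after add $t5, $t5, $t1: $t5=27+36=63
after add $t5, $t5, 7: $t5=63+7=70
after add $t1, $t1, $t5: $t1=36+70=106
after sub $t2, $t2, 1: $t2=12-1=11
cmp $t2, 6  (cmp 11,6)
bgt again: taken
after add $t5, $t5, $t1: $t5=70+106=176
after add $t5, $t5, 7: $t5=176+7=183
after add $t1, $t1, $t5: $t1=106+183=289
after sub $t2, $t2, 1: $t2=11-1=10
cmp $t2, 6  (cmp 10,6)
bgt again: taken
after add $t5, $t5, $t1: $t5=183+289=472
after add $t5, $t5, 7: $t5=472+7=479
after add $t1, $t1, $t5: $t1=289+479=768
after sub $t2, $t2, 1: $t2=10-1=9
cmp $t2, 6  (cmp 9,6)
bgt again: taken
after add $t5, $t5, $t1: $t5=479+768=1247
after add $t5, $t5, 7: $t5=1247+7=1254
after add $t1, $t1, $t5: $t1=768+1254=2022
after sub $t2, $t2, 1: $t2=9-1=8
cmp $t2, 6  (cmp 8,6)
bgt again: taken
after add $t5, $t5, $t1: $t5=1254+2022=3276
after add $t5, $t5, 7: $t5=3276+7=3283
after add $t1, $t1, $t5: $t1=2022+3283=5305
after sub $t2, $t2, 1: $t2=8-1=7
cmp $t2, 6  (cmp 7,6)
bgt again: taken
after add $t5, $t5, $t1: $t5=3283+5305=8588
after add $t5, $t5, 7: $t5=8588+7=8595
after add $t1, $t1, $t5: $t1=5305+8595=13900
after sub $t2, $t2, 1: $t2=7-1=6
cmp $t2, 6  (cmp 6,6)
bgt again: not taken
after srl $t5, $t1, 3: $t5=13900>>3=1737
halt.
Total executed instructions: 47.

47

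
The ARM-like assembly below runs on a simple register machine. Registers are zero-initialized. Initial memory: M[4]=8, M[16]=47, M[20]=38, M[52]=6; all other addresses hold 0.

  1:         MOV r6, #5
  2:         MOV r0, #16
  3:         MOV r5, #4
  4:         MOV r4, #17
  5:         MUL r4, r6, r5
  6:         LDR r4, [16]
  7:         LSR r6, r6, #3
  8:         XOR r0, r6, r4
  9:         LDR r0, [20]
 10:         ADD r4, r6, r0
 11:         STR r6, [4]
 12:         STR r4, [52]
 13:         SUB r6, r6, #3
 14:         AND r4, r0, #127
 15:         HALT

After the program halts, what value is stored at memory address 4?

MOV r6, #5 → r6=5
MOV r0, #16 → r0=16
MOV r5, #4 → r5=4
MOV r4, #17 → r4=17
MUL r4, r6, r5 → r4=5*4=20
LDR r4, [16] → r4=M[16]=47
LSR r6, r6, #3 → r6=5>>3=0
XOR r0, r6, r4 → r0=0^47=47
LDR r0, [20] → r0=M[20]=38
ADD r4, r6, r0 → r4=0+38=38
STR r6, [4] → M[4]=0
STR r4, [52] → M[52]=38
SUB r6, r6, #3 → r6=0-3=-3
AND r4, r0, #127 → r4=38&127=38
halt.

0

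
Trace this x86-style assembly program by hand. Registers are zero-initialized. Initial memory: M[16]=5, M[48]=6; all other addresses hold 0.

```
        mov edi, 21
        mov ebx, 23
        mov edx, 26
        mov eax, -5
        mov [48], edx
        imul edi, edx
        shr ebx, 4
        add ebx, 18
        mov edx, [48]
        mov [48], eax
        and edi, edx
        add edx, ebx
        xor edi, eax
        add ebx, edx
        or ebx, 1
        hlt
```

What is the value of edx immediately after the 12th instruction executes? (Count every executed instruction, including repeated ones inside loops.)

mov edi, 21 → edi=21
mov ebx, 23 → ebx=23
mov edx, 26 → edx=26
mov eax, -5 → eax=-5
mov [48], edx → M[48]=26
imul edi, edx → edi=21*26=546
shr ebx, 4 → ebx=23>>4=1
add ebx, 18 → ebx=1+18=19
mov edx, [48] → edx=M[48]=26
mov [48], eax → M[48]=-5
and edi, edx → edi=546&26=2
add edx, ebx → edx=26+19=45
After step 12: edx = 45.

45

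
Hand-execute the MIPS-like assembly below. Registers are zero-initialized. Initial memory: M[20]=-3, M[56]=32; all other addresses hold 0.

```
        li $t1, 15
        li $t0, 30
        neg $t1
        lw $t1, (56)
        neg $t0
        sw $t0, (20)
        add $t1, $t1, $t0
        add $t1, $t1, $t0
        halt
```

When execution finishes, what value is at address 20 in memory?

-30

$t1=15
$t0=30
$t1=-(15)=-15
$t1=M[56]=32
$t0=-(30)=-30
sw $t0, (20) → M[20]=-30
$t1=32+(-30)=2
$t1=2+(-30)=-28
halt.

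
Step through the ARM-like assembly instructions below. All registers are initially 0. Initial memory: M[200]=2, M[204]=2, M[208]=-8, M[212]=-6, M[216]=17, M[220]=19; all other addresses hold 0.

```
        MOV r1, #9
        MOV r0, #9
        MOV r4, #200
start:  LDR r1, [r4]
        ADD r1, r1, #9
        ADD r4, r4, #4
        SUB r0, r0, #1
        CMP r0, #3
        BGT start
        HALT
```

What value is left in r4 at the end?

r1=9
r0=9
r4=200
r1=M[200]=2
r1=2+9=11
r4=200+4=204
r0=9-1=8
CMP r0, #3  (cmp 8,3)
BGT start: taken
r1=M[204]=2
r1=2+9=11
r4=204+4=208
r0=8-1=7
CMP r0, #3  (cmp 7,3)
BGT start: taken
r1=M[208]=-8
r1=(-8)+9=1
r4=208+4=212
r0=7-1=6
CMP r0, #3  (cmp 6,3)
BGT start: taken
r1=M[212]=-6
r1=(-6)+9=3
r4=212+4=216
r0=6-1=5
CMP r0, #3  (cmp 5,3)
BGT start: taken
r1=M[216]=17
r1=17+9=26
r4=216+4=220
r0=5-1=4
CMP r0, #3  (cmp 4,3)
BGT start: taken
r1=M[220]=19
r1=19+9=28
r4=220+4=224
r0=4-1=3
CMP r0, #3  (cmp 3,3)
BGT start: not taken
halt.

224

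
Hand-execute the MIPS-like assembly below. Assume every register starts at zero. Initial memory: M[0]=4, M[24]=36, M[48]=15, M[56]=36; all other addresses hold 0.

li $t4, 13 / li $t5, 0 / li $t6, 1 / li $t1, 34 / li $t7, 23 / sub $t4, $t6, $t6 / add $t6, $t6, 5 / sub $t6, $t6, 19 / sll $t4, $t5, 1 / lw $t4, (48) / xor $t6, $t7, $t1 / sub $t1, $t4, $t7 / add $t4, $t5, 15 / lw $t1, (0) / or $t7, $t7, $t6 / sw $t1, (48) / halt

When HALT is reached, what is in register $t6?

after li $t4, 13: $t4=13
after li $t5, 0: $t5=0
after li $t6, 1: $t6=1
after li $t1, 34: $t1=34
after li $t7, 23: $t7=23
after sub $t4, $t6, $t6: $t4=1-1=0
after add $t6, $t6, 5: $t6=1+5=6
after sub $t6, $t6, 19: $t6=6-19=-13
after sll $t4, $t5, 1: $t4=0<<1=0
after lw $t4, (48): $t4=M[48]=15
after xor $t6, $t7, $t1: $t6=23^34=53
after sub $t1, $t4, $t7: $t1=15-23=-8
after add $t4, $t5, 15: $t4=0+15=15
after lw $t1, (0): $t1=M[0]=4
after or $t7, $t7, $t6: $t7=23|53=55
sw $t1, (48) → M[48]=4
halt.

53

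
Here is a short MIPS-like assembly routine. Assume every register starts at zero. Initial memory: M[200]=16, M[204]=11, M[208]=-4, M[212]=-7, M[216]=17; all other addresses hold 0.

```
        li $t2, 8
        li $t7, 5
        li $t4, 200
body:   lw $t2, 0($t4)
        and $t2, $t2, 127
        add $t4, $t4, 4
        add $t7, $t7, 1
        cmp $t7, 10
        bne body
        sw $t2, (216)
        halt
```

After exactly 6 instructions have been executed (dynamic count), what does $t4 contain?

after li $t2, 8: $t2=8
after li $t7, 5: $t7=5
after li $t4, 200: $t4=200
after lw $t2, 0($t4): $t2=M[200]=16
after and $t2, $t2, 127: $t2=16&127=16
after add $t4, $t4, 4: $t4=200+4=204
After step 6: $t4 = 204.

204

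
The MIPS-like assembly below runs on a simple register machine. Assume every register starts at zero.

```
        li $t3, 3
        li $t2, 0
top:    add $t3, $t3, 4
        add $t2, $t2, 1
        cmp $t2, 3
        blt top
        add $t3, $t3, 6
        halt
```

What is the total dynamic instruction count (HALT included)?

16

$t3=3
$t2=0
$t3=3+4=7
$t2=0+1=1
cmp $t2, 3  (cmp 1,3)
blt top: taken
$t3=7+4=11
$t2=1+1=2
cmp $t2, 3  (cmp 2,3)
blt top: taken
$t3=11+4=15
$t2=2+1=3
cmp $t2, 3  (cmp 3,3)
blt top: not taken
$t3=15+6=21
halt.
Total executed instructions: 16.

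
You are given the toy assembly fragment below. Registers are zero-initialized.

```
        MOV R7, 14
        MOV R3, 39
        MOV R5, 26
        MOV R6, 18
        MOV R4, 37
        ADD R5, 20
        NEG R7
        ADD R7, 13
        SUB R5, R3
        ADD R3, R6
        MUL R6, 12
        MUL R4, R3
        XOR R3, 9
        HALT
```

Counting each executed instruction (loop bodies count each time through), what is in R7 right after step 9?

-1

after MOV R7, 14: R7=14
after MOV R3, 39: R3=39
after MOV R5, 26: R5=26
after MOV R6, 18: R6=18
after MOV R4, 37: R4=37
after ADD R5, 20: R5=26+20=46
after NEG R7: R7=-(14)=-14
after ADD R7, 13: R7=(-14)+13=-1
after SUB R5, R3: R5=46-39=7
After step 9: R7 = -1.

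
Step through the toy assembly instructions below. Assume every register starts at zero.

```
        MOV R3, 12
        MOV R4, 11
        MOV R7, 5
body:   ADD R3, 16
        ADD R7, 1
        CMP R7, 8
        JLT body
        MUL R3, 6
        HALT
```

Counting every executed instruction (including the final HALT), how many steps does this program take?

MOV R3, 12 → R3=12
MOV R4, 11 → R4=11
MOV R7, 5 → R7=5
ADD R3, 16 → R3=12+16=28
ADD R7, 1 → R7=5+1=6
CMP R7, 8  (cmp 6,8)
JLT body: taken
ADD R3, 16 → R3=28+16=44
ADD R7, 1 → R7=6+1=7
CMP R7, 8  (cmp 7,8)
JLT body: taken
ADD R3, 16 → R3=44+16=60
ADD R7, 1 → R7=7+1=8
CMP R7, 8  (cmp 8,8)
JLT body: not taken
MUL R3, 6 → R3=60*6=360
halt.
Total executed instructions: 17.

17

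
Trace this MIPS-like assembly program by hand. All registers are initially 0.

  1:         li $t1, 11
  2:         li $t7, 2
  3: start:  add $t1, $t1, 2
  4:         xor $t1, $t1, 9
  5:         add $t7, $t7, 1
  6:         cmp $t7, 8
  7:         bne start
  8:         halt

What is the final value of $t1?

23

li $t1, 11 → $t1=11
li $t7, 2 → $t7=2
add $t1, $t1, 2 → $t1=11+2=13
xor $t1, $t1, 9 → $t1=13^9=4
add $t7, $t7, 1 → $t7=2+1=3
cmp $t7, 8  (cmp 3,8)
bne start: taken
add $t1, $t1, 2 → $t1=4+2=6
xor $t1, $t1, 9 → $t1=6^9=15
add $t7, $t7, 1 → $t7=3+1=4
cmp $t7, 8  (cmp 4,8)
bne start: taken
add $t1, $t1, 2 → $t1=15+2=17
xor $t1, $t1, 9 → $t1=17^9=24
add $t7, $t7, 1 → $t7=4+1=5
cmp $t7, 8  (cmp 5,8)
bne start: taken
add $t1, $t1, 2 → $t1=24+2=26
xor $t1, $t1, 9 → $t1=26^9=19
add $t7, $t7, 1 → $t7=5+1=6
cmp $t7, 8  (cmp 6,8)
bne start: taken
add $t1, $t1, 2 → $t1=19+2=21
xor $t1, $t1, 9 → $t1=21^9=28
add $t7, $t7, 1 → $t7=6+1=7
cmp $t7, 8  (cmp 7,8)
bne start: taken
add $t1, $t1, 2 → $t1=28+2=30
xor $t1, $t1, 9 → $t1=30^9=23
add $t7, $t7, 1 → $t7=7+1=8
cmp $t7, 8  (cmp 8,8)
bne start: not taken
halt.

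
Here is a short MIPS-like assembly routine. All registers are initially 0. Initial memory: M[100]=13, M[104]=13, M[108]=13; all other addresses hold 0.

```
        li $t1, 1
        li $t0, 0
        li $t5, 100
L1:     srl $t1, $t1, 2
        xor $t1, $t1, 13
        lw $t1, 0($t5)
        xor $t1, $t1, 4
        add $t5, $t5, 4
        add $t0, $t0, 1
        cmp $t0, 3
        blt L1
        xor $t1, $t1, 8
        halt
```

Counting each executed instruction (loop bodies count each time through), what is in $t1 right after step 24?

9

li $t1, 1 → $t1=1
li $t0, 0 → $t0=0
li $t5, 100 → $t5=100
srl $t1, $t1, 2 → $t1=1>>2=0
xor $t1, $t1, 13 → $t1=0^13=13
lw $t1, 0($t5) → $t1=M[100]=13
xor $t1, $t1, 4 → $t1=13^4=9
add $t5, $t5, 4 → $t5=100+4=104
add $t0, $t0, 1 → $t0=0+1=1
cmp $t0, 3  (cmp 1,3)
blt L1: taken
srl $t1, $t1, 2 → $t1=9>>2=2
xor $t1, $t1, 13 → $t1=2^13=15
lw $t1, 0($t5) → $t1=M[104]=13
xor $t1, $t1, 4 → $t1=13^4=9
add $t5, $t5, 4 → $t5=104+4=108
add $t0, $t0, 1 → $t0=1+1=2
cmp $t0, 3  (cmp 2,3)
blt L1: taken
srl $t1, $t1, 2 → $t1=9>>2=2
xor $t1, $t1, 13 → $t1=2^13=15
lw $t1, 0($t5) → $t1=M[108]=13
xor $t1, $t1, 4 → $t1=13^4=9
add $t5, $t5, 4 → $t5=108+4=112
After step 24: $t1 = 9.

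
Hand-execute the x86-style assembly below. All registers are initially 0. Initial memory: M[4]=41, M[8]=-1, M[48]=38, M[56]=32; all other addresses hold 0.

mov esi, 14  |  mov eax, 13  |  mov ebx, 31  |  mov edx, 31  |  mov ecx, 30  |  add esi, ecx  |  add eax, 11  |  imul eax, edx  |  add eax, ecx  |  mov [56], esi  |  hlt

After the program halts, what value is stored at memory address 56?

44

esi=14
eax=13
ebx=31
edx=31
ecx=30
esi=14+30=44
eax=13+11=24
eax=24*31=744
eax=744+30=774
mov [56], esi → M[56]=44
halt.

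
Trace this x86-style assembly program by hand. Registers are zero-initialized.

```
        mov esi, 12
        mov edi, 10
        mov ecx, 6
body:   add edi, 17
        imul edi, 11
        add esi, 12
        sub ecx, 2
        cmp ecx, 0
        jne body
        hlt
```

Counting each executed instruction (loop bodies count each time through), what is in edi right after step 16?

3471

mov esi, 12 → esi=12
mov edi, 10 → edi=10
mov ecx, 6 → ecx=6
add edi, 17 → edi=10+17=27
imul edi, 11 → edi=27*11=297
add esi, 12 → esi=12+12=24
sub ecx, 2 → ecx=6-2=4
cmp ecx, 0  (cmp 4,0)
jne body: taken
add edi, 17 → edi=297+17=314
imul edi, 11 → edi=314*11=3454
add esi, 12 → esi=24+12=36
sub ecx, 2 → ecx=4-2=2
cmp ecx, 0  (cmp 2,0)
jne body: taken
add edi, 17 → edi=3454+17=3471
After step 16: edi = 3471.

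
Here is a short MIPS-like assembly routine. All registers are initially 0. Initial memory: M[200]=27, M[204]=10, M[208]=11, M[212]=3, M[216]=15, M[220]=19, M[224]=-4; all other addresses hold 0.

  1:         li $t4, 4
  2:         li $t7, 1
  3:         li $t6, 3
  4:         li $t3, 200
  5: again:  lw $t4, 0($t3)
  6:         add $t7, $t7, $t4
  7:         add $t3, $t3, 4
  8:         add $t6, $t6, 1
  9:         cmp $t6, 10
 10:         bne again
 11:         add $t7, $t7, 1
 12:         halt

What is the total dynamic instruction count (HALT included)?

after li $t4, 4: $t4=4
after li $t7, 1: $t7=1
after li $t6, 3: $t6=3
after li $t3, 200: $t3=200
after lw $t4, 0($t3): $t4=M[200]=27
after add $t7, $t7, $t4: $t7=1+27=28
after add $t3, $t3, 4: $t3=200+4=204
after add $t6, $t6, 1: $t6=3+1=4
cmp $t6, 10  (cmp 4,10)
bne again: taken
after lw $t4, 0($t3): $t4=M[204]=10
after add $t7, $t7, $t4: $t7=28+10=38
after add $t3, $t3, 4: $t3=204+4=208
after add $t6, $t6, 1: $t6=4+1=5
cmp $t6, 10  (cmp 5,10)
bne again: taken
after lw $t4, 0($t3): $t4=M[208]=11
after add $t7, $t7, $t4: $t7=38+11=49
after add $t3, $t3, 4: $t3=208+4=212
after add $t6, $t6, 1: $t6=5+1=6
cmp $t6, 10  (cmp 6,10)
bne again: taken
after lw $t4, 0($t3): $t4=M[212]=3
after add $t7, $t7, $t4: $t7=49+3=52
after add $t3, $t3, 4: $t3=212+4=216
after add $t6, $t6, 1: $t6=6+1=7
cmp $t6, 10  (cmp 7,10)
bne again: taken
after lw $t4, 0($t3): $t4=M[216]=15
after add $t7, $t7, $t4: $t7=52+15=67
after add $t3, $t3, 4: $t3=216+4=220
after add $t6, $t6, 1: $t6=7+1=8
cmp $t6, 10  (cmp 8,10)
bne again: taken
after lw $t4, 0($t3): $t4=M[220]=19
after add $t7, $t7, $t4: $t7=67+19=86
after add $t3, $t3, 4: $t3=220+4=224
after add $t6, $t6, 1: $t6=8+1=9
cmp $t6, 10  (cmp 9,10)
bne again: taken
after lw $t4, 0($t3): $t4=M[224]=-4
after add $t7, $t7, $t4: $t7=86+(-4)=82
after add $t3, $t3, 4: $t3=224+4=228
after add $t6, $t6, 1: $t6=9+1=10
cmp $t6, 10  (cmp 10,10)
bne again: not taken
after add $t7, $t7, 1: $t7=82+1=83
halt.
Total executed instructions: 48.

48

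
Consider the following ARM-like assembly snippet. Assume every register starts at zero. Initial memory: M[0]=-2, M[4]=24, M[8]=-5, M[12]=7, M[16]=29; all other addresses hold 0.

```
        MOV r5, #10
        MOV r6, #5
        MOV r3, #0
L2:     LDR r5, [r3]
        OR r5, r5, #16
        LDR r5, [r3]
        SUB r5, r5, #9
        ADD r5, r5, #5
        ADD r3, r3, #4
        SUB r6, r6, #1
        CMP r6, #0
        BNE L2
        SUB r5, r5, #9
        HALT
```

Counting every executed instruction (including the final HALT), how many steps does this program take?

MOV r5, #10 → r5=10
MOV r6, #5 → r6=5
MOV r3, #0 → r3=0
LDR r5, [r3] → r5=M[0]=-2
OR r5, r5, #16 → r5=(-2)|16=-2
LDR r5, [r3] → r5=M[0]=-2
SUB r5, r5, #9 → r5=(-2)-9=-11
ADD r5, r5, #5 → r5=(-11)+5=-6
ADD r3, r3, #4 → r3=0+4=4
SUB r6, r6, #1 → r6=5-1=4
CMP r6, #0  (cmp 4,0)
BNE L2: taken
LDR r5, [r3] → r5=M[4]=24
OR r5, r5, #16 → r5=24|16=24
LDR r5, [r3] → r5=M[4]=24
SUB r5, r5, #9 → r5=24-9=15
ADD r5, r5, #5 → r5=15+5=20
ADD r3, r3, #4 → r3=4+4=8
SUB r6, r6, #1 → r6=4-1=3
CMP r6, #0  (cmp 3,0)
BNE L2: taken
LDR r5, [r3] → r5=M[8]=-5
OR r5, r5, #16 → r5=(-5)|16=-5
LDR r5, [r3] → r5=M[8]=-5
SUB r5, r5, #9 → r5=(-5)-9=-14
ADD r5, r5, #5 → r5=(-14)+5=-9
ADD r3, r3, #4 → r3=8+4=12
SUB r6, r6, #1 → r6=3-1=2
CMP r6, #0  (cmp 2,0)
BNE L2: taken
LDR r5, [r3] → r5=M[12]=7
OR r5, r5, #16 → r5=7|16=23
LDR r5, [r3] → r5=M[12]=7
SUB r5, r5, #9 → r5=7-9=-2
ADD r5, r5, #5 → r5=(-2)+5=3
ADD r3, r3, #4 → r3=12+4=16
SUB r6, r6, #1 → r6=2-1=1
CMP r6, #0  (cmp 1,0)
BNE L2: taken
LDR r5, [r3] → r5=M[16]=29
OR r5, r5, #16 → r5=29|16=29
LDR r5, [r3] → r5=M[16]=29
SUB r5, r5, #9 → r5=29-9=20
ADD r5, r5, #5 → r5=20+5=25
ADD r3, r3, #4 → r3=16+4=20
SUB r6, r6, #1 → r6=1-1=0
CMP r6, #0  (cmp 0,0)
BNE L2: not taken
SUB r5, r5, #9 → r5=25-9=16
halt.
Total executed instructions: 50.

50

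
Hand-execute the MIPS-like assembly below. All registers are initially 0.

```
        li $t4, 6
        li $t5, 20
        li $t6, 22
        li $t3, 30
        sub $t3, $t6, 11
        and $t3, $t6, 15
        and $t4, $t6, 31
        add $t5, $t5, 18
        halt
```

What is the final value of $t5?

38

after li $t4, 6: $t4=6
after li $t5, 20: $t5=20
after li $t6, 22: $t6=22
after li $t3, 30: $t3=30
after sub $t3, $t6, 11: $t3=22-11=11
after and $t3, $t6, 15: $t3=22&15=6
after and $t4, $t6, 31: $t4=22&31=22
after add $t5, $t5, 18: $t5=20+18=38
halt.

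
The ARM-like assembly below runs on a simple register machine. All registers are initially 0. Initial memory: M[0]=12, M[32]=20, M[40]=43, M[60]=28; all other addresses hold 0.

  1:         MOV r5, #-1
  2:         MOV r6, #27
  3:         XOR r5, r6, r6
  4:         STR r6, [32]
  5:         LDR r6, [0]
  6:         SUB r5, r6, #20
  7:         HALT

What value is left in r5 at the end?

after MOV r5, #-1: r5=-1
after MOV r6, #27: r6=27
after XOR r5, r6, r6: r5=27^27=0
STR r6, [32] → M[32]=27
after LDR r6, [0]: r6=M[0]=12
after SUB r5, r6, #20: r5=12-20=-8
halt.

-8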